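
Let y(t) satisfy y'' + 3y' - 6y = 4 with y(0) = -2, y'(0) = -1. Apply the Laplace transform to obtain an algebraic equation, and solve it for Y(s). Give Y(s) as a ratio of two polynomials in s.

Y(s) = (-2*s^2 - 7*s + 4)/(s^3 + 3*s^2 - 6*s)

Transform both sides with L{·}.
The derivative rules (L{y''} = s^2 Y - s·y(0) - y'(0) and L{y'} = sY - y(0), with y(0) = -2, y'(0) = -1) turn the left side into (s^2 + 3*s - 6)Y - (-2*s - 7).
The right side is L{4} = 4/s.
So (s^2 + 3*s - 6)Y = 4/s + (-2*s - 7).
Solve for Y(s) and write it as one ratio of polynomials.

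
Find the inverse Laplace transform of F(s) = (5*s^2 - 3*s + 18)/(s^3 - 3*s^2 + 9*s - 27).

Factor the denominator: s^3 - 3*s^2 + 9*s - 27 = (s - 3)*(s^2 + 9).
Partial fraction decomposition gives [3/(s - 3)] + [2*s/(s^2 + 9)] + [3/(s^2 + 9)].
Invert each term: 3/(s - 3) ↔ 3e^(3t); 2·s/(s^2 + 9) ↔ 2cos(3t); 1·3/(s^2 + 9) ↔ sin(3t).

3*exp(3*t) + sin(3*t) + 2*cos(3*t)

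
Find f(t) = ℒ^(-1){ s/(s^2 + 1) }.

f(t) = cos(t)

Since L{cos(t)} = s/(s^2 + 1), the inverse is cos(t).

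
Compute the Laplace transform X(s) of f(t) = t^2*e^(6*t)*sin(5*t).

L{sin(5t)} = 5/(s^2 + 25).
Multiplying by e^(6t) shifts s → s - 6, so L{e^(6*t)*sin(5*t)} = 5/((s - 6)^2 + 25).
Then apply L{t^2·g(t)} = (-1)^2 d^2/ds^2[G(s)] with G(s) = 5/((s - 6)^2 + 25):
differentiating 2 times and applying the sign gives 10*(3*s^2 - 36*s + 83)/(s^2 - 12*s + 61)^3.

X(s) = 10*(3*s^2 - 36*s + 83)/(s^2 - 12*s + 61)^3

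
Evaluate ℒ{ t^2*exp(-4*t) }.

L{e^(-4t)} = 1/(s + 4).
Then apply L{t^2·g(t)} = (-1)^2 d^2/ds^2[G(s)] with G(s) = 1/(s + 4):
differentiating 2 times and applying the sign gives 2/(s + 4)^3.

2/(s + 4)^3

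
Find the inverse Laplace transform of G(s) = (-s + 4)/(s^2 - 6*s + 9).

t*exp(3*t) - exp(3*t)

Factor the denominator: s^2 - 6*s + 9 = (s - 3)^2.
Partial fraction decomposition gives [-1/(s - 3)] + [(s - 3)^(-2)].
Invert each term: -1/(s - 3) ↔ -e^(3t); 1/(s - 3)^2 ↔ t·e^(3t).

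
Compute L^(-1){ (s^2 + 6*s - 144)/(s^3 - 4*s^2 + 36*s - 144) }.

Factor the denominator: s^3 - 4*s^2 + 36*s - 144 = (s - 4)*(s^2 + 36).
Partial fraction decomposition gives [-2/(s - 4)] + [3*s/(s^2 + 36)] + [18/(s^2 + 36)].
Invert each term: -2/(s - 4) ↔ -2e^(4t); 3·s/(s^2 + 36) ↔ 3cos(6t); 3·6/(s^2 + 36) ↔ 3sin(6t).

-2*exp(4*t) + 3*sin(6*t) + 3*cos(6*t)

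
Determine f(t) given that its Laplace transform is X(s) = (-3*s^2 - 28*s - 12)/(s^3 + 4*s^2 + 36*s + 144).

Factor the denominator: s^3 + 4*s^2 + 36*s + 144 = (s + 4)*(s^2 + 36).
Partial fraction decomposition gives [1/(s + 4)] + [-4*s/(s^2 + 36)] + [-12/(s^2 + 36)].
Invert each term: 1/(s + 4) ↔ e^(-4t); -4·s/(s^2 + 36) ↔ -4cos(6t); -2·6/(s^2 + 36) ↔ -2sin(6t).

f(t) = -2*sin(6*t) - 4*cos(6*t) + exp(-4*t)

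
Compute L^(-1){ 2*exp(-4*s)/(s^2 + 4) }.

Heaviside(t - 4)*(sin(2*t - 8))

The factor e^(-4s) signals a time shift by c = 4 (second shifting theorem).
L{sin(2t)} = 2/(s^2 + 4), so L^-1{2/(s^2 + 4)} = sin(2*t).
Hence the inverse is u(t - 4) times that function evaluated at t - 4.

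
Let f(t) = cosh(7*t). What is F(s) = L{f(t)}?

L{cosh(7t)} = s/(s^2 - 49).

F(s) = s/(s^2 - 49)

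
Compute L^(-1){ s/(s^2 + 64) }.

cos(8*t)

Since L{cos(8t)} = s/(s^2 + 64), the inverse is cos(8*t).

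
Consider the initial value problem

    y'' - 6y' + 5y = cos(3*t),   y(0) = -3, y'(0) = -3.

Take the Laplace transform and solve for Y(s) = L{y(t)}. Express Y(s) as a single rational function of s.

Y(s) = (-3*s^3 + 15*s^2 - 26*s + 135)/(s^4 - 6*s^3 + 14*s^2 - 54*s + 45)

Apply the Laplace transform to the equation.
With L{y''} = s^2 Y - s·y(0) - y'(0) and L{y'} = sY - y(0), with y(0) = -3, y'(0) = -3: the LHS transforms to (s^2 - 6*s + 5)Y - (-3*s + 15).
The right side is L{cos(3*t)} = s/(s^2 + 9).
So (s^2 - 6*s + 5)Y = s/(s^2 + 9) + (-3*s + 15).
Solve for Y(s) and write it as one ratio of polynomials.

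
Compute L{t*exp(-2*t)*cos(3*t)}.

(s - 1)*(s + 5)/(s^2 + 4*s + 13)^2

L{cos(3t)} = s/(s^2 + 9).
Multiplying by e^(-2t) shifts s → s + 2, so L{exp(-2*t)*cos(3*t)} = (s + 2)/((s + 2)^2 + 9).
Then apply L{t·g(t)} = -d/ds[G(s)] with G(s) = (s + 2)/((s + 2)^2 + 9):
differentiating 1 time and applying the sign gives (s - 1)*(s + 5)/(s^2 + 4*s + 13)^2.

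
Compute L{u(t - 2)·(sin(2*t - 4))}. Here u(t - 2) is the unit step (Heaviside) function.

2*exp(-2*s)/(s^2 + 4)

By the second shifting theorem, L{u(t - c)·g(t - c)} = e^(-cs)·G(s) with c = 2 and G(s) = L{g(t)}.
L{sin(2t)} = 2/(s^2 + 4).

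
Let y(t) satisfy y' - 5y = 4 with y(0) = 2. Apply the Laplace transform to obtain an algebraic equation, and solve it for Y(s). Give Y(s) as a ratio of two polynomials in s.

Y(s) = (2*s + 4)/(s^2 - 5*s)

Apply the Laplace transform to the equation.
The derivative rules (L{y'} = sY - y(0) = sY - 2) turn the left side into (s - 5)Y - (2).
The right side is L{4} = 4/s.
So (s - 5)Y = 4/s + (2).
Isolate Y and clear denominators.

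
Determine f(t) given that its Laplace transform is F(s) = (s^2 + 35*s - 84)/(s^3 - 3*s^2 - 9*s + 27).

f(t) = 5*t*exp(3*t) + 6*exp(3*t) - 5*exp(-3*t)

Factor the denominator: s^3 - 3*s^2 - 9*s + 27 = (s - 3)^2*(s + 3).
Partial fraction decomposition gives [6/(s - 3)] + [5/(s - 3)^2] + [-5/(s + 3)].
Invert each term: 6/(s - 3) ↔ 6e^(3t); 5/(s - 3)^2 ↔ 5t·e^(3t); -5/(s + 3) ↔ -5e^(-3t).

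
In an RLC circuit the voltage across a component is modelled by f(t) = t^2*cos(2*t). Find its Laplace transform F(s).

F(s) = 2*s*(s^2 - 12)/(s^2 + 4)^3

L{cos(2t)} = s/(s^2 + 4).
Then apply L{t^2·g(t)} = (-1)^2 d^2/ds^2[G(s)] with G(s) = s/(s^2 + 4):
differentiating 2 times and applying the sign gives 2*s*(s^2 - 12)/(s^2 + 4)^3.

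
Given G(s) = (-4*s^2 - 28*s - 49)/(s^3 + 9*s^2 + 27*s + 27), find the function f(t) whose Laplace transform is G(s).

f(t) = -t^2*exp(-3*t)/2 - 4*t*exp(-3*t) - 4*exp(-3*t)

Factor the denominator: s^3 + 9*s^2 + 27*s + 27 = (s + 3)^3.
Partial fraction decomposition gives [-4/(s + 3)] + [-4/(s + 3)^2] + [-1/(s + 3)^3].
Invert each term: -4/(s + 3) ↔ -4e^(-3t); -4/(s + 3)^2 ↔ -4t·e^(-3t); -1/(s + 3)^3 ↔ (-1/2)t^2·e^(-3t).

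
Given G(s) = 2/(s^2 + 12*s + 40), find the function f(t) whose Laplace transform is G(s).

f(t) = exp(-6*t)*sin(2*t)

Rewrite the denominator: s^2 + 12*s + 40 = (s + 6)^2 + 4.
The form in (s + 6) signals a first-shifting-theorem factor e^(-6t).
Since L{sin(2t)} = 2/(s^2 + 4), the inverse is exp(-6*t)*sin(2*t).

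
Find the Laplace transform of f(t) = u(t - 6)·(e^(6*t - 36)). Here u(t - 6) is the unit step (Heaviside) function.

By the second shifting theorem, L{u(t - c)·g(t - c)} = e^(-cs)·G(s) with c = 6 and G(s) = L{g(t)}.
L{e^(6t)} = 1/(s - 6).

exp(-6*s)/(s - 6)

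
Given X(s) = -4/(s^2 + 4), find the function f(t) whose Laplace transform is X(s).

f(t) = -2*sin(2*t)

Since L{sin(2t)} = 2/(s^2 + 4), the inverse is sin(2*t), scaled by -2.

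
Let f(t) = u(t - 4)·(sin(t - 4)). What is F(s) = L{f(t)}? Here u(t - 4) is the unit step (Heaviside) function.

By the second shifting theorem, L{u(t - c)·g(t - c)} = e^(-cs)·G(s) with c = 4 and G(s) = L{g(t)}.
L{sin(t)} = 1/(s^2 + 1).

F(s) = exp(-4*s)/(s^2 + 1)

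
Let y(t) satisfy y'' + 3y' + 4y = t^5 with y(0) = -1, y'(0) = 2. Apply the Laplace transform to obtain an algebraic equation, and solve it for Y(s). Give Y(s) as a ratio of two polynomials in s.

Laplace-transform each side.
With L{y''} = s^2 Y - s·y(0) - y'(0) and L{y'} = sY - y(0), with y(0) = -1, y'(0) = 2: the LHS transforms to (s^2 + 3*s + 4)Y - (-s - 1).
The right side is L{t^5} = 120/s^6.
So (s^2 + 3*s + 4)Y = 120/s^6 + (-s - 1).
Isolate Y and clear denominators.

Y(s) = (-s^7 - s^6 + 120)/(s^8 + 3*s^7 + 4*s^6)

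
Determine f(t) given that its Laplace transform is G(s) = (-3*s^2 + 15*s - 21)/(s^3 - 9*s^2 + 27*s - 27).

Factor the denominator: s^3 - 9*s^2 + 27*s - 27 = (s - 3)^3.
Partial fraction decomposition gives [-3/(s - 3)] + [-3/(s - 3)^2] + [-3/(s - 3)^3].
Invert each term: -3/(s - 3) ↔ -3e^(3t); -3/(s - 3)^2 ↔ -3t·e^(3t); -3/(s - 3)^3 ↔ (-3/2)t^2·e^(3t).

f(t) = -3*t^2*exp(3*t)/2 - 3*t*exp(3*t) - 3*exp(3*t)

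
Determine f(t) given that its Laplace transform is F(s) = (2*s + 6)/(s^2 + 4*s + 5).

f(t) = 2*exp(-2*t)*sin(t) + 2*exp(-2*t)*cos(t)

Complete the square in the denominator: s^2 + 4*s + 5 = (s + 2)^2 + 1^2.
Split the numerator to match: 2*s + 6 = 2·(s + 2) + 2·1.
Invert each term: 2·(s + 2)/((s + 2)^2 + 1) ↔ 2e^(-2t)cos(t); 2·1/((s + 2)^2 + 1) ↔ 2e^(-2t)sin(t).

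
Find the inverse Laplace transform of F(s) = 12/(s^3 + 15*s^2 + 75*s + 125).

6*t^2*exp(-5*t)

Rewrite the denominator: s^3 + 15*s^2 + 75*s + 125 = (s + 5)^3.
The form in (s + 5) signals a first-shifting-theorem factor e^(-5t).
Since L{t^2} = 2!/s^3 = 2/s^3, the inverse is t^2*e^(-5*t), scaled by 6.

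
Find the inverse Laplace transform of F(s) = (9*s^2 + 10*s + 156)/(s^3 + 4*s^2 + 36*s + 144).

Factor the denominator: s^3 + 4*s^2 + 36*s + 144 = (s + 4)*(s^2 + 36).
Partial fraction decomposition gives [5/(s + 4)] + [4*s/(s^2 + 36)] + [-6/(s^2 + 36)].
Invert each term: 5/(s + 4) ↔ 5e^(-4t); 4·s/(s^2 + 36) ↔ 4cos(6t); -1·6/(s^2 + 36) ↔ -sin(6t).

-sin(6*t) + 4*cos(6*t) + 5*exp(-4*t)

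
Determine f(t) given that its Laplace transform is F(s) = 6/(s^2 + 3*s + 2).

f(t) = 6*exp(-t) - 6*exp(-2*t)

Factor the denominator: s^2 + 3*s + 2 = (s + 1)*(s + 2).
Partial fraction decomposition gives [-6/(s + 2)] + [6/(s + 1)].
Invert each term: -6/(s + 2) ↔ -6e^(-2t); 6/(s + 1) ↔ 6e^(-t).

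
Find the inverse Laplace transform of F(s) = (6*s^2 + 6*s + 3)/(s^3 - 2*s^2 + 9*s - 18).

3*exp(2*t) + 4*sin(3*t) + 3*cos(3*t)

Factor the denominator: s^3 - 2*s^2 + 9*s - 18 = (s - 2)*(s^2 + 9).
Partial fraction decomposition gives [3/(s - 2)] + [3*s/(s^2 + 9)] + [12/(s^2 + 9)].
Invert each term: 3/(s - 2) ↔ 3e^(2t); 3·s/(s^2 + 9) ↔ 3cos(3t); 4·3/(s^2 + 9) ↔ 4sin(3t).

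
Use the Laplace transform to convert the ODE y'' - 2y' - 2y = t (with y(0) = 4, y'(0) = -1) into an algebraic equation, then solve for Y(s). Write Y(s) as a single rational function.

Y(s) = (4*s^3 - 9*s^2 + 1)/(s^4 - 2*s^3 - 2*s^2)

Apply the Laplace transform to the equation.
With L{y''} = s^2 Y - s·y(0) - y'(0) and L{y'} = sY - y(0), with y(0) = 4, y'(0) = -1: the LHS transforms to (s^2 - 2*s - 2)Y - (4*s - 9).
The right side is L{t} = s^(-2).
So (s^2 - 2*s - 2)Y = s^(-2) + (4*s - 9).
Solve for Y(s) and write it as one ratio of polynomials.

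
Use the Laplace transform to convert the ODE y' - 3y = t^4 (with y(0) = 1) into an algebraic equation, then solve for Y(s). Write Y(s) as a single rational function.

Take the Laplace transform of both sides.
The derivative rules (L{y'} = sY - y(0) = sY - 1) turn the left side into (s - 3)Y - (1).
The right side is L{t^4} = 24/s^5.
So (s - 3)Y = 24/s^5 + (1).
Isolate Y and clear denominators.

Y(s) = (s^5 + 24)/(s^6 - 3*s^5)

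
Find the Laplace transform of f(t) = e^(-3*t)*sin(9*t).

9/((s + 3)^2 + 81)

L{sin(9t)} = 9/(s^2 + 81).
By the first shifting theorem, multiplying by e^(-3t) replaces s with s + 3.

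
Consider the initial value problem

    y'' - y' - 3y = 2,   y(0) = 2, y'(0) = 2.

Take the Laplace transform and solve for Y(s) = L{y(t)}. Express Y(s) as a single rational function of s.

Apply the Laplace transform to the equation.
The derivative rules (L{y''} = s^2 Y - s·y(0) - y'(0) and L{y'} = sY - y(0), with y(0) = 2, y'(0) = 2) turn the left side into (s^2 - s - 3)Y - (2*s).
The right side is L{2} = 2/s.
So (s^2 - s - 3)Y = 2/s + (2*s).
Divide through and combine into a single rational function.

Y(s) = (2*s^2 + 2)/(s^3 - s^2 - 3*s)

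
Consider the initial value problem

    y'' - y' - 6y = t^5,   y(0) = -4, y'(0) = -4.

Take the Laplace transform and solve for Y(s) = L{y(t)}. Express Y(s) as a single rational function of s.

Y(s) = (-4*s^7 + 120)/(s^8 - s^7 - 6*s^6)

Transform both sides with L{·}.
With L{y''} = s^2 Y - s·y(0) - y'(0) and L{y'} = sY - y(0), with y(0) = -4, y'(0) = -4: the LHS transforms to (s^2 - s - 6)Y - (-4*s).
The right side is L{t^5} = 120/s^6.
So (s^2 - s - 6)Y = 120/s^6 + (-4*s).
Solve for Y(s) and write it as one ratio of polynomials.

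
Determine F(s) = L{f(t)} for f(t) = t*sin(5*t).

L{sin(5t)} = 5/(s^2 + 25).
Then apply L{t·g(t)} = -d/ds[G(s)] with G(s) = 5/(s^2 + 25):
differentiating 1 time and applying the sign gives 10*s/(s^2 + 25)^2.

F(s) = 10*s/(s^2 + 25)^2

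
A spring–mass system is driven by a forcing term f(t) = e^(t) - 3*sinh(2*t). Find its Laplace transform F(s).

F(s) = -6/(s^2 - 4) + 1/(s - 1)

Apply the Laplace transform termwise.
L{e^(t)} = 1/(s - 1); (-3)·[L{sinh(2t)} = 2/(s^2 - 4)].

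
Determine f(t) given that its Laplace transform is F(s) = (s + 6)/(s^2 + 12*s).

Rewrite the denominator: s^2 + 12*s = (s + 6)^2 - 36.
The form in (s + 6) signals a first-shifting-theorem factor e^(-6t).
Since L{cosh(6t)} = s/(s^2 - 36), the inverse is e^(-6*t)*cosh(6*t).

f(t) = exp(-6*t)*cosh(6*t)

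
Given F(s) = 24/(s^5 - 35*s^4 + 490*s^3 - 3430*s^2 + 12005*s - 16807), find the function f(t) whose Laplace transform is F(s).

Rewrite the denominator: s^5 - 35*s^4 + 490*s^3 - 3430*s^2 + 12005*s - 16807 = (s - 7)^5.
The form in (s - 7) signals a first-shifting-theorem factor e^(7t).
Since L{t^4} = 4!/s^5 = 24/s^5, the inverse is t^4*exp(7*t).

f(t) = t^4*exp(7*t)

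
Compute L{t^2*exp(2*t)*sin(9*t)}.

L{sin(9t)} = 9/(s^2 + 81).
Multiplying by e^(2t) shifts s → s - 2, so L{exp(2*t)*sin(9*t)} = 9/((s - 2)^2 + 81).
Then apply L{t^2·g(t)} = (-1)^2 d^2/ds^2[G(s)] with G(s) = 9/((s - 2)^2 + 81):
differentiating 2 times and applying the sign gives 54*(s^2 - 4*s - 23)/(s^2 - 4*s + 85)^3.

54*(s^2 - 4*s - 23)/(s^2 - 4*s + 85)^3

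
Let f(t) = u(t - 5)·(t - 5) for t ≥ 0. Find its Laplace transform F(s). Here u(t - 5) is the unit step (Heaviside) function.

By the second shifting theorem, L{u(t - c)·g(t - c)} = e^(-cs)·G(s) with c = 5 and G(s) = L{g(t)}.
L{t} = 1!/s^2 = 1/s^2.

F(s) = exp(-5*s)/s^2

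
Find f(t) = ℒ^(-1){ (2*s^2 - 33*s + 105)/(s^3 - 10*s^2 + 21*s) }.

Factor the denominator: s^3 - 10*s^2 + 21*s = s*(s - 7)*(s - 3).
Partial fraction decomposition gives [-2/(s - 3)] + [-1/(s - 7)] + [5/s].
Invert each term: -2/(s - 3) ↔ -2e^(3t); -1/(s - 7) ↔ -e^(7t); 5/(s - 0) ↔ 5e^(0t).

f(t) = -exp(7*t) - 2*exp(3*t) + 5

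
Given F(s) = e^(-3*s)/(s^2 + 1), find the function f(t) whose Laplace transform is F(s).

f(t) = Heaviside(t - 3)*(sin(t - 3))

The factor e^(-3s) signals a time shift by c = 3 (second shifting theorem).
L{sin(t)} = 1/(s^2 + 1), so L^-1{1/(s^2 + 1)} = sin(t).
Hence the inverse is u(t - 3) times that function evaluated at t - 3.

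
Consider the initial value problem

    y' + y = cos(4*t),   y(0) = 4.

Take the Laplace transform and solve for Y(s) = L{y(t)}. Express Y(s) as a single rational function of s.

Laplace-transform each side.
With L{y'} = sY - y(0) = sY - 4: the LHS transforms to (s + 1)Y - (4).
The right side is L{cos(4*t)} = s/(s^2 + 16).
So (s + 1)Y = s/(s^2 + 16) + (4).
Solve for Y(s) and write it as one ratio of polynomials.

Y(s) = (4*s^2 + s + 64)/(s^3 + s^2 + 16*s + 16)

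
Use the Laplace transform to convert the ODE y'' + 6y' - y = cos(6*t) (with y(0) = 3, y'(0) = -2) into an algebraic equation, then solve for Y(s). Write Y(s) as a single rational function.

Apply the Laplace transform to the equation.
The derivative rules (L{y''} = s^2 Y - s·y(0) - y'(0) and L{y'} = sY - y(0), with y(0) = 3, y'(0) = -2) turn the left side into (s^2 + 6*s - 1)Y - (3*s + 16).
The right side is L{cos(6*t)} = s/(s^2 + 36).
So (s^2 + 6*s - 1)Y = s/(s^2 + 36) + (3*s + 16).
Isolate Y and clear denominators.

Y(s) = (3*s^3 + 16*s^2 + 109*s + 576)/(s^4 + 6*s^3 + 35*s^2 + 216*s - 36)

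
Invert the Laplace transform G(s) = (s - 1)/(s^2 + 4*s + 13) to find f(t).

Complete the square in the denominator: s^2 + 4*s + 13 = (s + 2)^2 + 3^2.
Split the numerator to match: s - 1 = 1·(s + 2) - 1·3.
Invert each term: 1·(s + 2)/((s + 2)^2 + 9) ↔ e^(-2t)cos(3t); -1·3/((s + 2)^2 + 9) ↔ -e^(-2t)sin(3t).

f(t) = -exp(-2*t)*sin(3*t) + exp(-2*t)*cos(3*t)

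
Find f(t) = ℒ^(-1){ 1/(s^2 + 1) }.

f(t) = sin(t)

Since L{sin(t)} = 1/(s^2 + 1), the inverse is sin(t).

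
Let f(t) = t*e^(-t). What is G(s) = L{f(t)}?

G(s) = (s + 1)^(-2)

L{e^(-t)} = 1/(s + 1).
Then apply L{t·g(t)} = -d/ds[H(s)] with H(s) = 1/(s + 1):
differentiating 1 time and applying the sign gives (s + 1)^(-2).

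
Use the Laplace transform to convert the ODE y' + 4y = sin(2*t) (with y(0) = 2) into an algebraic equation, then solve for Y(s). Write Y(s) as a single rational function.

Y(s) = (2*s^2 + 10)/(s^3 + 4*s^2 + 4*s + 16)

Apply the Laplace transform to the equation.
The derivative rules (L{y'} = sY - y(0) = sY - 2) turn the left side into (s + 4)Y - (2).
The right side is L{sin(2*t)} = 2/(s^2 + 4).
So (s + 4)Y = 2/(s^2 + 4) + (2).
Isolate Y and clear denominators.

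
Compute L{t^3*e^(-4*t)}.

L{t^3} = 3!/s^4 = 6/s^4.
By the first shifting theorem, multiplying by e^(-4t) replaces s with s + 4.

6/(s + 4)^4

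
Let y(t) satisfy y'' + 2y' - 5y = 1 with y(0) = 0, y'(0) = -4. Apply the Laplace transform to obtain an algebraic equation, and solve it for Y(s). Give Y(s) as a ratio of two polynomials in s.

Transform both sides with L{·}.
Using L{y''} = s^2 Y - s·y(0) - y'(0) and L{y'} = sY - y(0), with y(0) = 0, y'(0) = -4, the left side becomes (s^2 + 2*s - 5)Y - (-4).
The right side is L{1} = 1/s.
So (s^2 + 2*s - 5)Y = 1/s + (-4).
Solve for Y(s) and write it as one ratio of polynomials.

Y(s) = (-4*s + 1)/(s^3 + 2*s^2 - 5*s)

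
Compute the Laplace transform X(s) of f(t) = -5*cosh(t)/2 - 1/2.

By linearity of the Laplace transform, transform each term separately.
L{-1/2} = (-1/2)/s; (-5/2)·[L{cosh(t)} = s/(s^2 - 1)].

X(s) = -5*s/(2*(s^2 - 1)) - 1/(2*s)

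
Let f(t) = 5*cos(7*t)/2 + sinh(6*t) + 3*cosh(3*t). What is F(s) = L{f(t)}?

F(s) = 5*s/(2*(s^2 + 49)) + 3*s/(s^2 - 9) + 6/(s^2 - 36)

By linearity of the Laplace transform, transform each term separately.
(3)·[L{cosh(3t)} = s/(s^2 - 9)]; (5/2)·[L{cos(7t)} = s/(s^2 + 49)]; L{sinh(6t)} = 6/(s^2 - 36).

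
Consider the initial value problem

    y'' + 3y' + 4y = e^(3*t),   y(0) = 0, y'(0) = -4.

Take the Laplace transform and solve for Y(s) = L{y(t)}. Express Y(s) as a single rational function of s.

Apply the Laplace transform to the equation.
Using L{y''} = s^2 Y - s·y(0) - y'(0) and L{y'} = sY - y(0), with y(0) = 0, y'(0) = -4, the left side becomes (s^2 + 3*s + 4)Y - (-4).
The right side is L{e^(3*t)} = 1/(s - 3).
So (s^2 + 3*s + 4)Y = 1/(s - 3) + (-4).
Divide through and combine into a single rational function.

Y(s) = (-4*s + 13)/(s^3 - 5*s - 12)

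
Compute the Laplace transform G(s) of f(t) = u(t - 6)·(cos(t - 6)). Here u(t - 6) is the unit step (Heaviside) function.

G(s) = s*exp(-6*s)/(s^2 + 1)

By the second shifting theorem, L{u(t - c)·g(t - c)} = e^(-cs)·H(s) with c = 6 and H(s) = L{g(t)}.
L{cos(t)} = s/(s^2 + 1).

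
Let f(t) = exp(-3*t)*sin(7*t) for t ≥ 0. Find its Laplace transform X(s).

L{sin(7t)} = 7/(s^2 + 49).
By the first shifting theorem, multiplying by e^(-3t) replaces s with s + 3.

X(s) = 7/((s + 3)^2 + 49)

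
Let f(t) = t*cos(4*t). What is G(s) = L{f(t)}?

G(s) = (s - 4)*(s + 4)/(s^2 + 16)^2

L{cos(4t)} = s/(s^2 + 16).
Then apply L{t·g(t)} = -d/ds[H(s)] with H(s) = s/(s^2 + 16):
differentiating 1 time and applying the sign gives (s - 4)*(s + 4)/(s^2 + 16)^2.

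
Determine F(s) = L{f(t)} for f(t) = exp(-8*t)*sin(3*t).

L{sin(3t)} = 3/(s^2 + 9).
By the first shifting theorem, multiplying by e^(-8t) replaces s with s + 8.

F(s) = 3/((s + 8)^2 + 9)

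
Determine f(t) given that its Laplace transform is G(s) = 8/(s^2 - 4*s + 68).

Rewrite the denominator: s^2 - 4*s + 68 = (s - 2)^2 + 64.
The form in (s - 2) signals a first-shifting-theorem factor e^(2t).
Since L{sin(8t)} = 8/(s^2 + 64), the inverse is e^(2*t)*sin(8*t).

f(t) = exp(2*t)*sin(8*t)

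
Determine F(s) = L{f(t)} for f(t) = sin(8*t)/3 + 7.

The transform is linear, so treat each term independently.
L{7} = 7/s; (1/3)·[L{sin(8t)} = 8/(s^2 + 64)].

F(s) = 8/(3*(s^2 + 64)) + 7/s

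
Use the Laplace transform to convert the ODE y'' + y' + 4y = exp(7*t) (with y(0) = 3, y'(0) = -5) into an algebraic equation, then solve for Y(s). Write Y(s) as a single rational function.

Transform both sides with L{·}.
The derivative rules (L{y''} = s^2 Y - s·y(0) - y'(0) and L{y'} = sY - y(0), with y(0) = 3, y'(0) = -5) turn the left side into (s^2 + s + 4)Y - (3*s - 2).
The right side is L{exp(7*t)} = 1/(s - 7).
So (s^2 + s + 4)Y = 1/(s - 7) + (3*s - 2).
Solve for Y(s) and write it as one ratio of polynomials.

Y(s) = (3*s^2 - 23*s + 15)/(s^3 - 6*s^2 - 3*s - 28)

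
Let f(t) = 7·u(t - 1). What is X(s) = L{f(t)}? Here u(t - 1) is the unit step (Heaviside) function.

By the second shifting theorem, L{u(t - c)·g(t - c)} = e^(-cs)·G(s) with c = 1 and G(s) = L{g(t)}.
L{7} = 7/s.

X(s) = 7*exp(-s)/s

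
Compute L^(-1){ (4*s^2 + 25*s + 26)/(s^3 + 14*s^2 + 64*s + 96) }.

Factor the denominator: s^3 + 14*s^2 + 64*s + 96 = (s + 4)^2*(s + 6).
Partial fraction decomposition gives [-1/(s + 4)] + [-5/(s + 4)^2] + [5/(s + 6)].
Invert each term: -1/(s + 4) ↔ -e^(-4t); -5/(s + 4)^2 ↔ -5t·e^(-4t); 5/(s + 6) ↔ 5e^(-6t).

-5*t*exp(-4*t) - exp(-4*t) + 5*exp(-6*t)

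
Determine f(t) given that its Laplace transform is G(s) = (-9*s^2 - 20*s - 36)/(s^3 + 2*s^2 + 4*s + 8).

f(t) = -5*sin(2*t) - 5*cos(2*t) - 4*exp(-2*t)

Factor the denominator: s^3 + 2*s^2 + 4*s + 8 = (s + 2)*(s^2 + 4).
Partial fraction decomposition gives [-4/(s + 2)] + [-5*s/(s^2 + 4)] + [-10/(s^2 + 4)].
Invert each term: -4/(s + 2) ↔ -4e^(-2t); -5·s/(s^2 + 4) ↔ -5cos(2t); -5·2/(s^2 + 4) ↔ -5sin(2t).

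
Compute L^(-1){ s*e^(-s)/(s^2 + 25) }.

Heaviside(t - 1)*(cos(5*t - 5))

The factor e^(-s) signals a time shift by c = 1 (second shifting theorem).
L{cos(5t)} = s/(s^2 + 25), so L^-1{s/(s^2 + 25)} = cos(5*t).
Hence the inverse is u(t - 1) times that function evaluated at t - 1.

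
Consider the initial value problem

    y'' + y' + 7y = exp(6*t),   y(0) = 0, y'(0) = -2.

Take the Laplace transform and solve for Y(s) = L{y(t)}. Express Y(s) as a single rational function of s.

Y(s) = (-2*s + 13)/(s^3 - 5*s^2 + s - 42)

Take the Laplace transform of both sides.
The derivative rules (L{y''} = s^2 Y - s·y(0) - y'(0) and L{y'} = sY - y(0), with y(0) = 0, y'(0) = -2) turn the left side into (s^2 + s + 7)Y - (-2).
The right side is L{exp(6*t)} = 1/(s - 6).
So (s^2 + s + 7)Y = 1/(s - 6) + (-2).
Solve for Y(s) and write it as one ratio of polynomials.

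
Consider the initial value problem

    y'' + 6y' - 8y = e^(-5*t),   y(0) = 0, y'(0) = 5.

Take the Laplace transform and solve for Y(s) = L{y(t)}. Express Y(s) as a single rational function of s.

Apply the Laplace transform to the equation.
Using L{y''} = s^2 Y - s·y(0) - y'(0) and L{y'} = sY - y(0), with y(0) = 0, y'(0) = 5, the left side becomes (s^2 + 6*s - 8)Y - (5).
The right side is L{e^(-5*t)} = 1/(s + 5).
So (s^2 + 6*s - 8)Y = 1/(s + 5) + (5).
Isolate Y and clear denominators.

Y(s) = (5*s + 26)/(s^3 + 11*s^2 + 22*s - 40)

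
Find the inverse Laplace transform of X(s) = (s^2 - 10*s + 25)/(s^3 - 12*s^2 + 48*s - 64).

t^2*exp(4*t)/2 - 2*t*exp(4*t) + exp(4*t)

Factor the denominator: s^3 - 12*s^2 + 48*s - 64 = (s - 4)^3.
Partial fraction decomposition gives [1/(s - 4)] + [-2/(s - 4)^2] + [(s - 4)^(-3)].
Invert each term: 1/(s - 4) ↔ e^(4t); -2/(s - 4)^2 ↔ -2t·e^(4t); 1/(s - 4)^3 ↔ (1/2)t^2·e^(4t).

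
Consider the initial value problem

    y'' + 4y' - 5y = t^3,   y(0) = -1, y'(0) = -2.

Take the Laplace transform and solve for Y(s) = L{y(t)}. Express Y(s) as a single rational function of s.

Laplace-transform each side.
The derivative rules (L{y''} = s^2 Y - s·y(0) - y'(0) and L{y'} = sY - y(0), with y(0) = -1, y'(0) = -2) turn the left side into (s^2 + 4*s - 5)Y - (-s - 6).
The right side is L{t^3} = 6/s^4.
So (s^2 + 4*s - 5)Y = 6/s^4 + (-s - 6).
Divide through and combine into a single rational function.

Y(s) = (-s^5 - 6*s^4 + 6)/(s^6 + 4*s^5 - 5*s^4)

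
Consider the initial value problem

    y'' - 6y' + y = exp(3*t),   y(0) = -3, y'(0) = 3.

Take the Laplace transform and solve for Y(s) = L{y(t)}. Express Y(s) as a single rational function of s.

Y(s) = (-3*s^2 + 30*s - 62)/(s^3 - 9*s^2 + 19*s - 3)

Apply the Laplace transform to the equation.
The derivative rules (L{y''} = s^2 Y - s·y(0) - y'(0) and L{y'} = sY - y(0), with y(0) = -3, y'(0) = 3) turn the left side into (s^2 - 6*s + 1)Y - (-3*s + 21).
The right side is L{exp(3*t)} = 1/(s - 3).
So (s^2 - 6*s + 1)Y = 1/(s - 3) + (-3*s + 21).
Solve for Y(s) and write it as one ratio of polynomials.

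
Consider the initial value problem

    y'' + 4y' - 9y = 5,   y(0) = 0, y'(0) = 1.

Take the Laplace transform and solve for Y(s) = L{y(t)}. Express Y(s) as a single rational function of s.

Take the Laplace transform of both sides.
The derivative rules (L{y''} = s^2 Y - s·y(0) - y'(0) and L{y'} = sY - y(0), with y(0) = 0, y'(0) = 1) turn the left side into (s^2 + 4*s - 9)Y - (1).
The right side is L{5} = 5/s.
So (s^2 + 4*s - 9)Y = 5/s + (1).
Divide through and combine into a single rational function.

Y(s) = (s + 5)/(s^3 + 4*s^2 - 9*s)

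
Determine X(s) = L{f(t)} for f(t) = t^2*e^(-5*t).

X(s) = 2/(s + 5)^3

L{e^(-5t)} = 1/(s + 5).
Then apply L{t^2·g(t)} = (-1)^2 d^2/ds^2[G(s)] with G(s) = 1/(s + 5):
differentiating 2 times and applying the sign gives 2/(s + 5)^3.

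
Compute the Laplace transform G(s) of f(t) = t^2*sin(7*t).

L{sin(7t)} = 7/(s^2 + 49).
Then apply L{t^2·g(t)} = (-1)^2 d^2/ds^2[H(s)] with H(s) = 7/(s^2 + 49):
differentiating 2 times and applying the sign gives 14*(3*s^2 - 49)/(s^2 + 49)^3.

G(s) = 14*(3*s^2 - 49)/(s^2 + 49)^3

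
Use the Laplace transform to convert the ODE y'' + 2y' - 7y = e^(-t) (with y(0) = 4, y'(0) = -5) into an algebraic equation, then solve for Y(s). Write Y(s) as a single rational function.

Y(s) = (4*s^2 + 7*s + 4)/(s^3 + 3*s^2 - 5*s - 7)

Apply the Laplace transform to the equation.
Using L{y''} = s^2 Y - s·y(0) - y'(0) and L{y'} = sY - y(0), with y(0) = 4, y'(0) = -5, the left side becomes (s^2 + 2*s - 7)Y - (4*s + 3).
The right side is L{e^(-t)} = 1/(s + 1).
So (s^2 + 2*s - 7)Y = 1/(s + 1) + (4*s + 3).
Divide through and combine into a single rational function.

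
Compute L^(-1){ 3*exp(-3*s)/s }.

Heaviside(t - 3)*(3)

The factor e^(-3s) signals a time shift by c = 3 (second shifting theorem).
L{3} = 3/s, so L^-1{3/s} = 3.
Hence the inverse is u(t - 3) times that function evaluated at t - 3.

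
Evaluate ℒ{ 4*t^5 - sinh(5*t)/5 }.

-1/(s^2 - 25) + 480/s^6

Apply the Laplace transform termwise.
(4)·[L{t^5} = 5!/s^6 = 120/s^6]; (-1/5)·[L{sinh(5t)} = 5/(s^2 - 25)].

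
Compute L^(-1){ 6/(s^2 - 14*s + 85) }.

Rewrite the denominator: s^2 - 14*s + 85 = (s - 7)^2 + 36.
The form in (s - 7) signals a first-shifting-theorem factor e^(7t).
Since L{sin(6t)} = 6/(s^2 + 36), the inverse is e^(7*t)*sin(6*t).

exp(7*t)*sin(6*t)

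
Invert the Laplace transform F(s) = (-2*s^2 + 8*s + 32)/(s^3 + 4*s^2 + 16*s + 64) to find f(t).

Factor the denominator: s^3 + 4*s^2 + 16*s + 64 = (s + 4)*(s^2 + 16).
Partial fraction decomposition gives [-1/(s + 4)] + [-s/(s^2 + 16)] + [12/(s^2 + 16)].
Invert each term: -1/(s + 4) ↔ -e^(-4t); -1·s/(s^2 + 16) ↔ -cos(4t); 3·4/(s^2 + 16) ↔ 3sin(4t).

f(t) = 3*sin(4*t) - cos(4*t) - exp(-4*t)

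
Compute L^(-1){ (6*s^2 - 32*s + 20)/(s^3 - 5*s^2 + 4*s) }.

Factor the denominator: s^3 - 5*s^2 + 4*s = s*(s - 4)*(s - 1).
Partial fraction decomposition gives [2/(s - 1)] + [5/s] + [-1/(s - 4)].
Invert each term: 2/(s - 1) ↔ 2e^(t); 5/(s - 0) ↔ 5e^(0t); -1/(s - 4) ↔ -e^(4t).

-exp(4*t) + 2*exp(t) + 5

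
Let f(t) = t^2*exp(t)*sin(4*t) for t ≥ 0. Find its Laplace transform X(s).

L{sin(4t)} = 4/(s^2 + 16).
Multiplying by e^(t) shifts s → s - 1, so L{exp(t)*sin(4*t)} = 4/((s - 1)^2 + 16).
Then apply L{t^2·g(t)} = (-1)^2 d^2/ds^2[G(s)] with G(s) = 4/((s - 1)^2 + 16):
differentiating 2 times and applying the sign gives 8*(3*s^2 - 6*s - 13)/(s^2 - 2*s + 17)^3.

X(s) = 8*(3*s^2 - 6*s - 13)/(s^2 - 2*s + 17)^3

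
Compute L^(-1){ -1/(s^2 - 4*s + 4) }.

Rewrite the denominator: s^2 - 4*s + 4 = (s - 2)^2.
The form in (s - 2) signals a first-shifting-theorem factor e^(2t).
Since L{t} = 1!/s^2 = 1/s^2, the inverse is t*e^(2*t), scaled by -1.

-t*exp(2*t)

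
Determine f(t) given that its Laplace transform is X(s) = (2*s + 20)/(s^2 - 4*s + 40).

Complete the square in the denominator: s^2 - 4*s + 40 = (s - 2)^2 + 6^2.
Split the numerator to match: 2*s + 20 = 2·(s - 2) + 4·6.
Invert each term: 2·(s - 2)/((s - 2)^2 + 36) ↔ 2e^(2t)cos(6t); 4·6/((s - 2)^2 + 36) ↔ 4e^(2t)sin(6t).

f(t) = 4*exp(2*t)*sin(6*t) + 2*exp(2*t)*cos(6*t)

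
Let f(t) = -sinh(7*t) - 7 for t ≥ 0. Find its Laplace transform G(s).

The transform is linear, so treat each term independently.
(-1)·[L{sinh(7t)} = 7/(s^2 - 49)]; L{-7} = -7/s.

G(s) = -7/(s^2 - 49) - 7/s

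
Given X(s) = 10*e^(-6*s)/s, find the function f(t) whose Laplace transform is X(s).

The factor e^(-6s) signals a time shift by c = 6 (second shifting theorem).
L{10} = 10/s, so L^-1{10/s} = 10.
Hence the inverse is u(t - 6) times that function evaluated at t - 6.

f(t) = Heaviside(t - 6)*(10)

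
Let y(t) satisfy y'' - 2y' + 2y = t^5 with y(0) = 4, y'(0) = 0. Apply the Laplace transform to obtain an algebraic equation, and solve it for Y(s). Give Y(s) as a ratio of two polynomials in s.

Take the Laplace transform of both sides.
With L{y''} = s^2 Y - s·y(0) - y'(0) and L{y'} = sY - y(0), with y(0) = 4, y'(0) = 0: the LHS transforms to (s^2 - 2*s + 2)Y - (4*s - 8).
The right side is L{t^5} = 120/s^6.
So (s^2 - 2*s + 2)Y = 120/s^6 + (4*s - 8).
Divide through and combine into a single rational function.

Y(s) = (4*s^7 - 8*s^6 + 120)/(s^8 - 2*s^7 + 2*s^6)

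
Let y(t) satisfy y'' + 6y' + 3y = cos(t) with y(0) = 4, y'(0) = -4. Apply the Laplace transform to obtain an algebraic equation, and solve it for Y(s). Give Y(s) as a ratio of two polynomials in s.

Take the Laplace transform of both sides.
With L{y''} = s^2 Y - s·y(0) - y'(0) and L{y'} = sY - y(0), with y(0) = 4, y'(0) = -4: the LHS transforms to (s^2 + 6*s + 3)Y - (4*s + 20).
The right side is L{cos(t)} = s/(s^2 + 1).
So (s^2 + 6*s + 3)Y = s/(s^2 + 1) + (4*s + 20).
Isolate Y and clear denominators.

Y(s) = (4*s^3 + 20*s^2 + 5*s + 20)/(s^4 + 6*s^3 + 4*s^2 + 6*s + 3)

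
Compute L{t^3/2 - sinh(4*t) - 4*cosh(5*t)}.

Apply the Laplace transform termwise.
(1/2)·[L{t^3} = 3!/s^4 = 6/s^4]; (-4)·[L{cosh(5t)} = s/(s^2 - 25)]; (-1)·[L{sinh(4t)} = 4/(s^2 - 16)].

-4*s/(s^2 - 25) - 4/(s^2 - 16) + 3/s^4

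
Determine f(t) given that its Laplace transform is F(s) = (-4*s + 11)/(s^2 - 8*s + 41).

Complete the square in the denominator: s^2 - 8*s + 41 = (s - 4)^2 + 5^2.
Split the numerator to match: -4*s + 11 = -4·(s - 4) - 1·5.
Invert each term: -4·(s - 4)/((s - 4)^2 + 25) ↔ -4e^(4t)cos(5t); -1·5/((s - 4)^2 + 25) ↔ -e^(4t)sin(5t).

f(t) = -exp(4*t)*sin(5*t) - 4*exp(4*t)*cos(5*t)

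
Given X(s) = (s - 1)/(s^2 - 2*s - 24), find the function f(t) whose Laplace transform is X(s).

Rewrite the denominator: s^2 - 2*s - 24 = (s - 1)^2 - 25.
The form in (s - 1) signals a first-shifting-theorem factor e^(t).
Since L{cosh(5t)} = s/(s^2 - 25), the inverse is e^(t)*cosh(5*t).

f(t) = exp(t)*cosh(5*t)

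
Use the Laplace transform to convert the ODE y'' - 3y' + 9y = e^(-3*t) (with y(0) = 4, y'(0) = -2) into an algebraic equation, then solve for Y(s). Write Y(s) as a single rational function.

Take the Laplace transform of both sides.
With L{y''} = s^2 Y - s·y(0) - y'(0) and L{y'} = sY - y(0), with y(0) = 4, y'(0) = -2: the LHS transforms to (s^2 - 3*s + 9)Y - (4*s - 14).
The right side is L{e^(-3*t)} = 1/(s + 3).
So (s^2 - 3*s + 9)Y = 1/(s + 3) + (4*s - 14).
Solve for Y(s) and write it as one ratio of polynomials.

Y(s) = (4*s^2 - 2*s - 41)/(s^3 + 27)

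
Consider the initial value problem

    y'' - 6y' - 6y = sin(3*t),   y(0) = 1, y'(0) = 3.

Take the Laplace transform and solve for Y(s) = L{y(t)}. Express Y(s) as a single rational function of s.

Y(s) = (s^3 - 3*s^2 + 9*s - 24)/(s^4 - 6*s^3 + 3*s^2 - 54*s - 54)

Apply the Laplace transform to the equation.
With L{y''} = s^2 Y - s·y(0) - y'(0) and L{y'} = sY - y(0), with y(0) = 1, y'(0) = 3: the LHS transforms to (s^2 - 6*s - 6)Y - (s - 3).
The right side is L{sin(3*t)} = 3/(s^2 + 9).
So (s^2 - 6*s - 6)Y = 3/(s^2 + 9) + (s - 3).
Divide through and combine into a single rational function.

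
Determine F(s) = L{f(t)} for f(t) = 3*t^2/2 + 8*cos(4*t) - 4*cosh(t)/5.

Apply the Laplace transform termwise.
(8)·[L{cos(4t)} = s/(s^2 + 16)]; (-4/5)·[L{cosh(t)} = s/(s^2 - 1)]; (3/2)·[L{t^2} = 2!/s^3 = 2/s^3].

F(s) = 8*s/(s^2 + 16) - 4*s/(5*(s^2 - 1)) + 3/s^3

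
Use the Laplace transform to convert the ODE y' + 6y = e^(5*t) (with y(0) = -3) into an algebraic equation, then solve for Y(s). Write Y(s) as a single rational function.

Take the Laplace transform of both sides.
With L{y'} = sY - y(0) = sY - (-3): the LHS transforms to (s + 6)Y - (-3).
The right side is L{e^(5*t)} = 1/(s - 5).
So (s + 6)Y = 1/(s - 5) + (-3).
Solve for Y(s) and write it as one ratio of polynomials.

Y(s) = (-3*s + 16)/(s^2 + s - 30)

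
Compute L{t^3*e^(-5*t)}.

L{t^3} = 3!/s^4 = 6/s^4.
By the first shifting theorem, multiplying by e^(-5t) replaces s with s + 5.

6/(s + 5)^4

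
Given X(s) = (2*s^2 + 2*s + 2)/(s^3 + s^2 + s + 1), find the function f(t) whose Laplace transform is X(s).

f(t) = sin(t) + cos(t) + exp(-t)

Factor the denominator: s^3 + s^2 + s + 1 = (s + 1)*(s^2 + 1).
Partial fraction decomposition gives [1/(s + 1)] + [s/(s^2 + 1)] + [1/(s^2 + 1)].
Invert each term: 1/(s + 1) ↔ e^(-t); 1·s/(s^2 + 1) ↔ cos(t); 1·1/(s^2 + 1) ↔ sin(t).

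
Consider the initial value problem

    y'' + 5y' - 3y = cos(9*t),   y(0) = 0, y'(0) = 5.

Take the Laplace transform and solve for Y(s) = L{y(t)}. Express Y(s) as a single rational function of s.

Y(s) = (5*s^2 + s + 405)/(s^4 + 5*s^3 + 78*s^2 + 405*s - 243)

Laplace-transform each side.
Using L{y''} = s^2 Y - s·y(0) - y'(0) and L{y'} = sY - y(0), with y(0) = 0, y'(0) = 5, the left side becomes (s^2 + 5*s - 3)Y - (5).
The right side is L{cos(9*t)} = s/(s^2 + 81).
So (s^2 + 5*s - 3)Y = s/(s^2 + 81) + (5).
Solve for Y(s) and write it as one ratio of polynomials.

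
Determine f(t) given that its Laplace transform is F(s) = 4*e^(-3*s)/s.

f(t) = Heaviside(t - 3)*(4)

The factor e^(-3s) signals a time shift by c = 3 (second shifting theorem).
L{4} = 4/s, so L^-1{4/s} = 4.
Hence the inverse is u(t - 3) times that function evaluated at t - 3.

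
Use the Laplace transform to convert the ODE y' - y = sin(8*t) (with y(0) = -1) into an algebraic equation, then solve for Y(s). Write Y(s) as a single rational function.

Laplace-transform each side.
Using L{y'} = sY - y(0) = sY - (-1), the left side becomes (s - 1)Y - (-1).
The right side is L{sin(8*t)} = 8/(s^2 + 64).
So (s - 1)Y = 8/(s^2 + 64) + (-1).
Divide through and combine into a single rational function.

Y(s) = (-s^2 - 56)/(s^3 - s^2 + 64*s - 64)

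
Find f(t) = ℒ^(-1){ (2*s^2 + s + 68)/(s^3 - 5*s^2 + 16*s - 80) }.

f(t) = 3*exp(5*t) - sin(4*t) - cos(4*t)

Factor the denominator: s^3 - 5*s^2 + 16*s - 80 = (s - 5)*(s^2 + 16).
Partial fraction decomposition gives [3/(s - 5)] + [-s/(s^2 + 16)] + [-4/(s^2 + 16)].
Invert each term: 3/(s - 5) ↔ 3e^(5t); -1·s/(s^2 + 16) ↔ -cos(4t); -1·4/(s^2 + 16) ↔ -sin(4t).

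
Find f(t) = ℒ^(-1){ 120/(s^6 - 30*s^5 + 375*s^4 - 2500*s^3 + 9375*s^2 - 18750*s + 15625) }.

Rewrite the denominator: s^6 - 30*s^5 + 375*s^4 - 2500*s^3 + 9375*s^2 - 18750*s + 15625 = (s - 5)^6.
The form in (s - 5) signals a first-shifting-theorem factor e^(5t).
Since L{t^5} = 5!/s^6 = 120/s^6, the inverse is t^5*exp(5*t).

f(t) = t^5*exp(5*t)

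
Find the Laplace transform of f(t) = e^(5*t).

L{1} = 1/s.
By the first shifting theorem, multiplying by e^(5t) replaces s with s - 5.

1/(s - 5)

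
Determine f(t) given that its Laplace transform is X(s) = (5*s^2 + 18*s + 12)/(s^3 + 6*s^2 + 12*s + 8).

f(t) = -2*t^2*exp(-2*t) - 2*t*exp(-2*t) + 5*exp(-2*t)

Factor the denominator: s^3 + 6*s^2 + 12*s + 8 = (s + 2)^3.
Partial fraction decomposition gives [5/(s + 2)] + [-2/(s + 2)^2] + [-4/(s + 2)^3].
Invert each term: 5/(s + 2) ↔ 5e^(-2t); -2/(s + 2)^2 ↔ -2t·e^(-2t); -4/(s + 2)^3 ↔ (-2)t^2·e^(-2t).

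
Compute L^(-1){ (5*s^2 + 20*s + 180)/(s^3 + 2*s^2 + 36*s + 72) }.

Factor the denominator: s^3 + 2*s^2 + 36*s + 72 = (s + 2)*(s^2 + 36).
Partial fraction decomposition gives [4/(s + 2)] + [s/(s^2 + 36)] + [18/(s^2 + 36)].
Invert each term: 4/(s + 2) ↔ 4e^(-2t); 1·s/(s^2 + 36) ↔ cos(6t); 3·6/(s^2 + 36) ↔ 3sin(6t).

3*sin(6*t) + cos(6*t) + 4*exp(-2*t)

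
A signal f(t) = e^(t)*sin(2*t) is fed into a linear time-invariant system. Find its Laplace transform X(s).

L{sin(2t)} = 2/(s^2 + 4).
By the first shifting theorem, multiplying by e^(t) replaces s with s - 1.

X(s) = 2/((s - 1)^2 + 4)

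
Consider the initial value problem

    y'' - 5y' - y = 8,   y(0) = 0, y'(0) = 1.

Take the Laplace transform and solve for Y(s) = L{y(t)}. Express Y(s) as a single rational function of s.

Y(s) = (s + 8)/(s^3 - 5*s^2 - s)

Laplace-transform each side.
Using L{y''} = s^2 Y - s·y(0) - y'(0) and L{y'} = sY - y(0), with y(0) = 0, y'(0) = 1, the left side becomes (s^2 - 5*s - 1)Y - (1).
The right side is L{8} = 8/s.
So (s^2 - 5*s - 1)Y = 8/s + (1).
Solve for Y(s) and write it as one ratio of polynomials.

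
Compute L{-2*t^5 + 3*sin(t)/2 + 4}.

Apply the Laplace transform termwise.
(-2)·[L{t^5} = 5!/s^6 = 120/s^6]; (3/2)·[L{sin(t)} = 1/(s^2 + 1)]; L{4} = 4/s.

3/(2*(s^2 + 1)) + 4/s - 240/s^6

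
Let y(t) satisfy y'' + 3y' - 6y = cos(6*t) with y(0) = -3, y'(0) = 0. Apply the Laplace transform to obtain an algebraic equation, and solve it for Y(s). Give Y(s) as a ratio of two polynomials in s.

Y(s) = (-3*s^3 - 9*s^2 - 107*s - 324)/(s^4 + 3*s^3 + 30*s^2 + 108*s - 216)

Take the Laplace transform of both sides.
Using L{y''} = s^2 Y - s·y(0) - y'(0) and L{y'} = sY - y(0), with y(0) = -3, y'(0) = 0, the left side becomes (s^2 + 3*s - 6)Y - (-3*s - 9).
The right side is L{cos(6*t)} = s/(s^2 + 36).
So (s^2 + 3*s - 6)Y = s/(s^2 + 36) + (-3*s - 9).
Isolate Y and clear denominators.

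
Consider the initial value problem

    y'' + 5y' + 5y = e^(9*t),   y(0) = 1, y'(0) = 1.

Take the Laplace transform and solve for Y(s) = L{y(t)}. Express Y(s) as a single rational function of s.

Apply the Laplace transform to the equation.
Using L{y''} = s^2 Y - s·y(0) - y'(0) and L{y'} = sY - y(0), with y(0) = 1, y'(0) = 1, the left side becomes (s^2 + 5*s + 5)Y - (s + 6).
The right side is L{e^(9*t)} = 1/(s - 9).
So (s^2 + 5*s + 5)Y = 1/(s - 9) + (s + 6).
Isolate Y and clear denominators.

Y(s) = (s^2 - 3*s - 53)/(s^3 - 4*s^2 - 40*s - 45)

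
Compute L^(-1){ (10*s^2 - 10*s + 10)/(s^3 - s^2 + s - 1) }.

5*exp(t) - 5*sin(t) + 5*cos(t)

Factor the denominator: s^3 - s^2 + s - 1 = (s - 1)*(s^2 + 1).
Partial fraction decomposition gives [5/(s - 1)] + [5*s/(s^2 + 1)] + [-5/(s^2 + 1)].
Invert each term: 5/(s - 1) ↔ 5e^(t); 5·s/(s^2 + 1) ↔ 5cos(t); -5·1/(s^2 + 1) ↔ -5sin(t).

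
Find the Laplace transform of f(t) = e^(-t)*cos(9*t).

(s + 1)/((s + 1)^2 + 81)

L{cos(9t)} = s/(s^2 + 81).
By the first shifting theorem, multiplying by e^(-t) replaces s with s + 1.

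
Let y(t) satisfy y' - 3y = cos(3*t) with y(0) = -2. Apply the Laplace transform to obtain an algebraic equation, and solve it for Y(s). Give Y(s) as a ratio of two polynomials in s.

Y(s) = (-2*s^2 + s - 18)/(s^3 - 3*s^2 + 9*s - 27)

Take the Laplace transform of both sides.
With L{y'} = sY - y(0) = sY - (-2): the LHS transforms to (s - 3)Y - (-2).
The right side is L{cos(3*t)} = s/(s^2 + 9).
So (s - 3)Y = s/(s^2 + 9) + (-2).
Divide through and combine into a single rational function.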